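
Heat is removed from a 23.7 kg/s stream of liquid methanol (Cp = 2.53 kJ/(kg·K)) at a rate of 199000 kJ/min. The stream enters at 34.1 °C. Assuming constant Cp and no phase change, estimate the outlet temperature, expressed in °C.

Q = 199000 kJ/min = 3316.7 kJ/s
ΔT = Q/(ṁ·Cp) = 3316.7/(23.7×2.53) = 55.314 K
T_out = 34.1 − 55.314 = -21.214 °C

T_out = -21.2 °C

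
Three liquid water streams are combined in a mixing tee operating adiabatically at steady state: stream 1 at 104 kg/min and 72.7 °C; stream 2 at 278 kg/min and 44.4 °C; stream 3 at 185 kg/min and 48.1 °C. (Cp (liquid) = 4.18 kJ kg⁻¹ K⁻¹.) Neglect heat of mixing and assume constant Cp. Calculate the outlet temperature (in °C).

Energy balance with Q = 0: Σ ṁᵢCp,ᵢ(T_out − Tᵢ) = 0
Σ ṁᵢCp,ᵢTᵢ = 104×4.18×72.7 + 278×4.18×44.4 + 185×4.18×48.1 = 120390
Σ ṁᵢCp,ᵢ = 104×4.18 + 278×4.18 + 185×4.18 = 2370.1
T_out = 120390 / 2370.1 = 50.798 °C

T_out = 50.8 °C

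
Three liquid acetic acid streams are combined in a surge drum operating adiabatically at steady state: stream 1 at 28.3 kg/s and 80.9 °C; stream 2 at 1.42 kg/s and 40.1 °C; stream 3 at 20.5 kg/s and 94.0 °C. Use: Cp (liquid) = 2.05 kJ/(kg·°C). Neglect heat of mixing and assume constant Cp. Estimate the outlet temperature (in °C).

Energy balance with Q = 0: Σ ṁᵢCp,ᵢ(T_out − Tᵢ) = 0
Σ ṁᵢCp,ᵢTᵢ = 28.3×2.05×80.9 + 1.42×2.05×40.1 + 20.5×2.05×94.0 = 8760.5
Σ ṁᵢCp,ᵢ = 28.3×2.05 + 1.42×2.05 + 20.5×2.05 = 102.95
T_out = 8760.5 / 102.95 = 85.094 °C

T_out = 85.1 °C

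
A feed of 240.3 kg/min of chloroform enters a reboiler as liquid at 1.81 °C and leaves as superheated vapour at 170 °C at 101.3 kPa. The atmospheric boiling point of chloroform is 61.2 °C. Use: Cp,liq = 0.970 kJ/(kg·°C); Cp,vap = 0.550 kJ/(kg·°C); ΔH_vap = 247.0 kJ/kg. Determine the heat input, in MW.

Q = 1.46 MW

liquid 1.81→61.2 °C: 57.608 kJ/kg
vaporisation at 61.2 °C: 247 kJ/kg
vapour 61.2→170 °C: 59.84 kJ/kg
Δh = 57.608 + 247 + 59.84 = 364.45 kJ/kg
Q = ṁ·Δh = 240.3 kg/min × 364.45 kJ/kg = 87577 kJ/min
|Q| = 1459.6 kW = 1.4596 MW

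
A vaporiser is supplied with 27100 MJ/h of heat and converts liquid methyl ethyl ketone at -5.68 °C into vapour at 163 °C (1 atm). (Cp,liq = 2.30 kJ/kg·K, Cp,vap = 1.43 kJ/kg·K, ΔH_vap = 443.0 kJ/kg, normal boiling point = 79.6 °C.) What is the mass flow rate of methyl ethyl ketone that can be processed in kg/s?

ṁ = 9.93 kg/s

Δh = 2.30×(79.6−-5.68) + 443.0 + 1.43×(163−79.6) = 758.41 kJ/kg
Q = 27100 MJ/h = 7527.8 kJ/s = 7527.8 kJ/s
ṁ = Q/Δh = 7527.8 / 758.41 = 9.9258 kg/s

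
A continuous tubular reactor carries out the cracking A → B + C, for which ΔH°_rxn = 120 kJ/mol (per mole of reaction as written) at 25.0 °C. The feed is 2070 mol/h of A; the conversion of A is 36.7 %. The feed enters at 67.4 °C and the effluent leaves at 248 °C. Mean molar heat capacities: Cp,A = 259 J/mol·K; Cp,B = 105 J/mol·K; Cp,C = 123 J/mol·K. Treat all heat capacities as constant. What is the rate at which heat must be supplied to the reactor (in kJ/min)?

Q_in = 3050 kJ/min

Extent of reaction ξ = 0.367 × 2070 = 759.69 mol/h
Reaction term: ξ·ΔH°_rxn = 759.69 × 120 = 91163 kJ/h
Sensible, feed 67.4→25 °C: -22732 kJ/h
Outlet flows (mol/h): A 1310.3, B 759.69, C 759.69
Sensible, products 25→248 °C: 114310 kJ/h
Q = ΔH = 182740 kJ/h = 50.76 kW
Heat supplied = 3045.6 kJ/min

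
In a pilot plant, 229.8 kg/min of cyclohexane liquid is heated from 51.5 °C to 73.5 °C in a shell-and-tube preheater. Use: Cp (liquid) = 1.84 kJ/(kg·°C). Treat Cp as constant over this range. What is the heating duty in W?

Q = ṁ·Cp·ΔT = 229.8 × 1.84 × (73.5 − 51.5) = 9302.3 kJ/min
Converting: 9302.3 / 60 s = 155.04 kW
Heating duty = 155040 W

Q = 155000 W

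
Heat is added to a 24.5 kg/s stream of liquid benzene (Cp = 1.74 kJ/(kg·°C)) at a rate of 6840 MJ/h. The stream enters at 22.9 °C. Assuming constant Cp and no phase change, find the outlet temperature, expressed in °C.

Q = 6840 MJ/h = 1900 kJ/s
ΔT = Q/(ṁ·Cp) = 1900/(24.5×1.74) = 44.57 K
T_out = 22.9 + 44.57 = 67.47 °C

T_out = 67.5 °C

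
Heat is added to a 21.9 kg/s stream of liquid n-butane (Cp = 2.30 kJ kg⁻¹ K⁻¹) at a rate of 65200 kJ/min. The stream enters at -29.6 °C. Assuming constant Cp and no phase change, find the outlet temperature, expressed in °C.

T_out = -8.03 °C

Q = 65200 kJ/min = 1086.7 kJ/s
ΔT = Q/(ṁ·Cp) = 1086.7/(21.9×2.30) = 21.574 K
T_out = -29.6 + 21.574 = -8.0263 °C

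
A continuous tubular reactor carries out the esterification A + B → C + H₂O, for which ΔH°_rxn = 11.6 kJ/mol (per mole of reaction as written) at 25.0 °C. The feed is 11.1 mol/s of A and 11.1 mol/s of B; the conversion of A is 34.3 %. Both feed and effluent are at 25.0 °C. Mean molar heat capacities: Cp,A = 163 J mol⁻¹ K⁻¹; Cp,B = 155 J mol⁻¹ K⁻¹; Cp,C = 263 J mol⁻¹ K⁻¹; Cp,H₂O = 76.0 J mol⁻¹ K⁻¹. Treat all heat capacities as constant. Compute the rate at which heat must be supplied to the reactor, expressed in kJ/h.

Q_in = 159000 kJ/h

Extent of reaction ξ = 0.343 × 11.1 = 3.8073 mol/s
Reaction term: ξ·ΔH°_rxn = 3.8073 × 11.6 = 44.165 kJ/s
Q = ΔH = 44.165 kJ/s = 44.165 kW
Heat supplied = 158990 kJ/h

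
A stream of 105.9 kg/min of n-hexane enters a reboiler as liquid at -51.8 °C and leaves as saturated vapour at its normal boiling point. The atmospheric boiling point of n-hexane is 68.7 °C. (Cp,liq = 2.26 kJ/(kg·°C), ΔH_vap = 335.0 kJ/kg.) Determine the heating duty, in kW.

liquid -51.8→68.7 °C: 272.33 kJ/kg
vaporisation at 68.7 °C: 335 kJ/kg
Δh = 272.33 + 335 = 607.33 kJ/kg
Q = ṁ·Δh = 105.9 kg/min × 607.33 kJ/kg = 64316 kJ/min
|Q| = 1071.9 kW

Q = 1070 kW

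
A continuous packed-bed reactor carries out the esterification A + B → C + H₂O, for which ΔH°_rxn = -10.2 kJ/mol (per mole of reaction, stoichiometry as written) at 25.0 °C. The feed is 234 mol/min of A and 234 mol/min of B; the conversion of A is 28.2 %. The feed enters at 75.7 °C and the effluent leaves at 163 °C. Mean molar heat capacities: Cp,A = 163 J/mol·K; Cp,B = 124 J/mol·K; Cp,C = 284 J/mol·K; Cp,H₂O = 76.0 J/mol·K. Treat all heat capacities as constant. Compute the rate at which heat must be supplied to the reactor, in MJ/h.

Extent of reaction ξ = 0.282 × 234 = 65.988 mol/min
Reaction term: ξ·ΔH°_rxn = 65.988 × -10.2 = -673.08 kJ/min
Sensible, feed 75.7→25 °C: -3404.9 kJ/min
Outlet flows (mol/min): A 168.01, B 168.01, C 65.988, H₂O 65.988
Sensible, products 25→163 °C: 9932.6 kJ/min
Q = ΔH = 5854.6 kJ/min = 97.576 kW
Heat supplied = 351.27 MJ/h

Q_in = 351 MJ/h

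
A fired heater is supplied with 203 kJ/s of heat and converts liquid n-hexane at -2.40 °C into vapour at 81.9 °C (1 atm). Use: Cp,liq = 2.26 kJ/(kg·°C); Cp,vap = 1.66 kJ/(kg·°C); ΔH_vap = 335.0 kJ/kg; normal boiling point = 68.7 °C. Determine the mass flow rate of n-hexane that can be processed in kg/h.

ṁ = 1410 kg/h

Δh = 2.26×(68.7−-2.40) + 335.0 + 1.66×(81.9−68.7) = 517.6 kJ/kg
Q = 203 kJ/s = 203 kJ/s = 730800 kJ/h
ṁ = Q/Δh = 730800 / 517.6 = 1411.9 kg/h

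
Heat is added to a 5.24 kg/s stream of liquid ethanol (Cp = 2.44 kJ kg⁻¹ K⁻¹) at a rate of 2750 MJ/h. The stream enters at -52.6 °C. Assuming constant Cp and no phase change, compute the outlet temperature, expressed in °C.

Q = 2750 MJ/h = 763.89 kJ/s
ΔT = Q/(ṁ·Cp) = 763.89/(5.24×2.44) = 59.746 K
T_out = -52.6 + 59.746 = 7.146 °C

T_out = 7.15 °C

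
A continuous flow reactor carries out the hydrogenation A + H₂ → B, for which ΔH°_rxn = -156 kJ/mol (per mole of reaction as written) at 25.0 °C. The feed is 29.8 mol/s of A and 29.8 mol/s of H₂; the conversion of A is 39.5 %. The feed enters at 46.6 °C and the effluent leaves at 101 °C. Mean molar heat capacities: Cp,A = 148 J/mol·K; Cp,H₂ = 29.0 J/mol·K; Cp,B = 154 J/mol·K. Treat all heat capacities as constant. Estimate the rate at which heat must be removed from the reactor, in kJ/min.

Extent of reaction ξ = 0.395 × 29.8 = 11.771 mol/s
Reaction term: ξ·ΔH°_rxn = 11.771 × -156 = -1836.3 kJ/s
Sensible, feed 46.6→25 °C: -113.93 kJ/s
Outlet flows (mol/s): A 18.029, H₂ 18.029, B 11.771
Sensible, products 25→101 °C: 380.29 kJ/s
Q = ΔH = -1569.9 kJ/s = -1569.9 kW
Heat removed = 94195 kJ/min

Q_out = 94200 kJ/min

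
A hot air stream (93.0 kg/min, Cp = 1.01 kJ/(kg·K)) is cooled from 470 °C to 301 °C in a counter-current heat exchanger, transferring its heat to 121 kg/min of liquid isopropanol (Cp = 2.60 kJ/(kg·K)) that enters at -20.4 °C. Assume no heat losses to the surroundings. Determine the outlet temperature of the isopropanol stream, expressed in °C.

T_c,out = 30.1 °C

Heat released by hot stream: Q = 93.0 × 1.01 × (470 − 301) = 15874 kJ/min
Energy balance on cold side (adiabatic exchanger): Q = ṁ_c·Cp_c·(T_c,out − T_c,in)
T_c,out = -20.4 + 15874/(121 × 2.60) = 30.058 °C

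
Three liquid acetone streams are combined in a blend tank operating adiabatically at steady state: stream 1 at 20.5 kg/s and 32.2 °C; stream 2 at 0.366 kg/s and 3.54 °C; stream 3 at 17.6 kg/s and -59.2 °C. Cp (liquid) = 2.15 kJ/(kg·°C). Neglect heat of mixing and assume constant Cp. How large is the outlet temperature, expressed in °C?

T_out = -9.89 °C

Energy balance with Q = 0: Σ ṁᵢCp,ᵢ(T_out − Tᵢ) = 0
T_out = Σ ṁᵢCp,ᵢTᵢ / Σ ṁᵢCp,ᵢ
      = -818.13 / 82.702 = -9.8925 °C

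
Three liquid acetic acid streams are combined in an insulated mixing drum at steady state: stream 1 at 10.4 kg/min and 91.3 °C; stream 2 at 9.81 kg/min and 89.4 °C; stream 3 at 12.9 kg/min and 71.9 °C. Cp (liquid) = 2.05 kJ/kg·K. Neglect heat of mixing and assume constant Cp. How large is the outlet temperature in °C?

T_out = 83.2 °C

No heat crosses the boundary, so H_out = H_in.
T_out = Σ ṁᵢCp,ᵢTᵢ / Σ ṁᵢCp,ᵢ
      = 5645.8 / 67.875 = 83.179 °C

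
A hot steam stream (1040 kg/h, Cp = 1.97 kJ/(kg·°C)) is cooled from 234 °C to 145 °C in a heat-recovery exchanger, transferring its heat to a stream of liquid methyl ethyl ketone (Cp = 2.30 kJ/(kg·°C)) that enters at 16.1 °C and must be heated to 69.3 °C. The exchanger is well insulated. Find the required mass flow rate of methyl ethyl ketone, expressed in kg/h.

Heat released by hot stream: Q = 1040 × 1.97 × (234 − 145) = 182340 kJ/h
Energy balance on cold side (adiabatic exchanger): Q = ṁ_c·Cp_c·(T_c,out − T_c,in)
ṁ_c = 182340 / [2.30 × (69.3 − 16.1)] = 1490.2 kg/h

ṁ_c = 1490 kg/h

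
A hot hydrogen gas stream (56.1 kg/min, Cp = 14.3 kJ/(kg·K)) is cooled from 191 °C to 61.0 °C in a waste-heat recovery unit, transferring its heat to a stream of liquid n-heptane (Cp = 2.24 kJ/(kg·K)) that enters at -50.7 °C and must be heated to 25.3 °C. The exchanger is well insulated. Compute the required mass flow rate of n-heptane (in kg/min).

Heat released by hot stream: Q = 56.1 × 14.3 × (191 − 61.0) = 104290 kJ/min
Energy balance on cold side (adiabatic exchanger): Q = ṁ_c·Cp_c·(T_c,out − T_c,in)
ṁ_c = 104290 / [2.24 × (25.3 − -50.7)] = 612.61 kg/min

ṁ_c = 613 kg/min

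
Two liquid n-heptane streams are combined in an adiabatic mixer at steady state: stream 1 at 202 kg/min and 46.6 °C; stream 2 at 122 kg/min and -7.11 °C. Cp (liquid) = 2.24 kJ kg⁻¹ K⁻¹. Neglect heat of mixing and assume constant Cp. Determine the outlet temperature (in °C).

T_out = 26.4 °C

Energy balance with Q = 0: Σ ṁᵢCp,ᵢ(T_out − Tᵢ) = 0
T_out = Σ ṁᵢCp,ᵢTᵢ / Σ ṁᵢCp,ᵢ
      = 19143 / 725.76 = 26.376 °C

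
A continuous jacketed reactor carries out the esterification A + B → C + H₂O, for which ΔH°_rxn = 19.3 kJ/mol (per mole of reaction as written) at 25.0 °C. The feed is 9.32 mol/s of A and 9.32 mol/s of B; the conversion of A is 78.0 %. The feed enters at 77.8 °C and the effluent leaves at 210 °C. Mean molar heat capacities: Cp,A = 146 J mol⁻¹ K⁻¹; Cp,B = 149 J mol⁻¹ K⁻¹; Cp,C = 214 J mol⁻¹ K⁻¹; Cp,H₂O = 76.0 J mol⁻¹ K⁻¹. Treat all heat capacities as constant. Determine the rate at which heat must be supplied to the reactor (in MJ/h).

Extent of reaction ξ = 0.780 × 9.32 = 7.2696 mol/s
Reaction term: ξ·ΔH°_rxn = 7.2696 × 19.3 = 140.3 kJ/s
Sensible, feed 77.8→25 °C: -145.17 kJ/s
Outlet flows (mol/s): A 2.0504, B 2.0504, C 7.2696, H₂O 7.2696
Sensible, products 25→210 °C: 501.91 kJ/s
Q = ΔH = 497.05 kJ/s = 497.05 kW
Heat supplied = 1789.4 MJ/h

Q_in = 1790 MJ/h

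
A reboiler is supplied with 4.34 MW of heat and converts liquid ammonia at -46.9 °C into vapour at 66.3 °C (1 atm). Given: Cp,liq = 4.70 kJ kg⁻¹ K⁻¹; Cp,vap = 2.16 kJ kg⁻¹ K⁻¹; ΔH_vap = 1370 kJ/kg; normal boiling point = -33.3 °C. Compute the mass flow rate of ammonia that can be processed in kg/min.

ṁ = 158 kg/min

Δh = 4.70×(-33.3−-46.9) + 1370 + 2.16×(66.3−-33.3) = 1649.1 kJ/kg
Q = 4.34 MW = 4340 kJ/s = 260400 kJ/min
ṁ = Q/Δh = 260400 / 1649.1 = 157.91 kg/min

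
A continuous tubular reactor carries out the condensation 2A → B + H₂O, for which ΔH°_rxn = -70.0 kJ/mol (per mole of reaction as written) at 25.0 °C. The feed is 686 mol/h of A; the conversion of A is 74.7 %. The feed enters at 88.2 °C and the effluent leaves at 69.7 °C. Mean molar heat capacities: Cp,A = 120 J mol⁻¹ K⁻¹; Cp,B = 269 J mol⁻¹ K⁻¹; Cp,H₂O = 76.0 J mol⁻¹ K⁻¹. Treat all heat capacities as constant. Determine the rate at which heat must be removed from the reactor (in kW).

Q_out = 5.07 kW

Extent of reaction ξ = 0.747 × 686 / 2 = 256.22 mol/h
Reaction term: ξ·ΔH°_rxn = 256.22 × -70.0 = -17935 kJ/h
Sensible, feed 88.2→25 °C: -5202.6 kJ/h
Outlet flows (mol/h): A 173.56, B 256.22, H₂O 256.22
Sensible, products 25→69.7 °C: 4882.3 kJ/h
Q = ΔH = -18256 kJ/h = -5.0711 kW
Heat removed = 5.0711 kW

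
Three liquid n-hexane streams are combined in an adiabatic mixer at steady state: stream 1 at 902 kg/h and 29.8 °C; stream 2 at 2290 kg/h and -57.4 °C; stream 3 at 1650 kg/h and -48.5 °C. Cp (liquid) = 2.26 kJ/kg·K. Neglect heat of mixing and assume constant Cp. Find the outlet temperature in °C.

T_out = -38.1 °C

Energy balance with Q = 0: Σ ṁᵢCp,ᵢ(T_out − Tᵢ) = 0
T_out = Σ ṁᵢCp,ᵢTᵢ / Σ ṁᵢCp,ᵢ
      = -417180 / 10943 = -38.123 °C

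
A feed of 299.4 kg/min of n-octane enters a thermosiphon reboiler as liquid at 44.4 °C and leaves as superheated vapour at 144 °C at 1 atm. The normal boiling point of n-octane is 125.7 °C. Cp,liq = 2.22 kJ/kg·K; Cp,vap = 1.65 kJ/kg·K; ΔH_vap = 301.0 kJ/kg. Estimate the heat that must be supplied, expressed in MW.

liquid 44.4→125.7 °C: 180.49 kJ/kg
vaporisation at 125.7 °C: 301 kJ/kg
vapour 125.7→144 °C: 30.195 kJ/kg
Δh = 180.49 + 301 + 30.195 = 511.68 kJ/kg
Q = ṁ·Δh = 299.4 kg/min × 511.68 kJ/kg = 153200 kJ/min
|Q| = 2553.3 kW = 2.5533 MW

Q = 2.55 MW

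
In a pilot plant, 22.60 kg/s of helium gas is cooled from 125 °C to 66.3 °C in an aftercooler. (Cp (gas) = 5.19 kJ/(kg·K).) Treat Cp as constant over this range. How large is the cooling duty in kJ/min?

Q = ṁ·Cp·ΔT = 22.60 × 5.19 × (66.3 − 125) = -6885.2 kJ/s
Cooling duty = 413110 kJ/min

Q_c = 413000 kJ/min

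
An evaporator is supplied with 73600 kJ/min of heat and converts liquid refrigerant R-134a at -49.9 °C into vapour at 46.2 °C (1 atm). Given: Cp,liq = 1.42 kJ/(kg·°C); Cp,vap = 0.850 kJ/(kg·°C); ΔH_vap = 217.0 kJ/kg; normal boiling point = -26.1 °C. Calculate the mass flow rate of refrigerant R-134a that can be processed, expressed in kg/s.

Δh = 1.42×(-26.1−-49.9) + 217.0 + 0.850×(46.2−-26.1) = 312.25 kJ/kg
Q = 73600 kJ/min = 1226.7 kJ/s = 1226.7 kJ/s
ṁ = Q/Δh = 1226.7 / 312.25 = 3.9285 kg/s

ṁ = 3.93 kg/s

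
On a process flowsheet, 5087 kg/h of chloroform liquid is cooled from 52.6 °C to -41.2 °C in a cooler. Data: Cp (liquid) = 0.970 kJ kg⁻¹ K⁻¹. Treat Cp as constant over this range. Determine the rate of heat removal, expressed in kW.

Q_c = 129 kW

Q = ṁ·Cp·ΔT = 5087 × 0.970 × (-41.2 − 52.6) = -462850 kJ/h
Converting: 462850 / 3600 s = 128.57 kW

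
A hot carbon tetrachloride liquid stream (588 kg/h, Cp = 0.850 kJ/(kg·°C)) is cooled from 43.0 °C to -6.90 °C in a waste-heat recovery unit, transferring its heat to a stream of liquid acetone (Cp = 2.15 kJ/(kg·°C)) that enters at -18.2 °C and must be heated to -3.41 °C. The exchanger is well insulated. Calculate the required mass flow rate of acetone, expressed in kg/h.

ṁ_c = 784 kg/h

Heat released by hot stream: Q = 588 × 0.850 × (43.0 − -6.90) = 24940 kJ/h
Energy balance on cold side (adiabatic exchanger): Q = ṁ_c·Cp_c·(T_c,out − T_c,in)
ṁ_c = 24940 / [2.15 × (-3.41 − -18.2)] = 784.31 kg/h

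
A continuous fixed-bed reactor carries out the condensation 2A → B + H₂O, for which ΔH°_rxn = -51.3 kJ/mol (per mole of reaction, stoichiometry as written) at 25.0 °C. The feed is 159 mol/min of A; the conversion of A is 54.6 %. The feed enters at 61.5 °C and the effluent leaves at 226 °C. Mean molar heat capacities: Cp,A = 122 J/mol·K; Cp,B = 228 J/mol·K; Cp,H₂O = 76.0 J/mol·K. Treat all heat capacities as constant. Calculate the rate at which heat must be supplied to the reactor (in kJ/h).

Extent of reaction ξ = 0.546 × 159 / 2 = 43.407 mol/min
Reaction term: ξ·ΔH°_rxn = 43.407 × -51.3 = -2226.8 kJ/min
Sensible, feed 61.5→25 °C: -708.03 kJ/min
Outlet flows (mol/min): A 72.186, B 43.407, H₂O 43.407
Sensible, products 25→226 °C: 4422.5 kJ/min
Q = ΔH = 1487.7 kJ/min = 24.795 kW
Heat supplied = 89261 kJ/h

Q_in = 89300 kJ/h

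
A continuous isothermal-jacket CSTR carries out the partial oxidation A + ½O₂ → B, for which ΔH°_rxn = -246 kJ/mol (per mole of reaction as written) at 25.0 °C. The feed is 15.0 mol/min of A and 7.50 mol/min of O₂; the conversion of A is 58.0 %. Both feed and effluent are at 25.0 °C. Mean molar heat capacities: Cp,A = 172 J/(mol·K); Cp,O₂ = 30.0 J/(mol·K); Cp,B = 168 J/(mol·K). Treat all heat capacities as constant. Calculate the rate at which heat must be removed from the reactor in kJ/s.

Q_out = 35.7 kJ/s

Extent of reaction ξ = 0.580 × 15.0 = 8.7 mol/min
Reaction term: ξ·ΔH°_rxn = 8.7 × -246 = -2140.2 kJ/min
Q = ΔH = -2140.2 kJ/min = -35.67 kW
Heat removed = 35.67 kJ/s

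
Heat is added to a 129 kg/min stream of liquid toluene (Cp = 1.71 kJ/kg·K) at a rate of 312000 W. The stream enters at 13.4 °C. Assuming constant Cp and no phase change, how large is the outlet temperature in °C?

T_out = 98.3 °C

Q = 312000 W = 18720 kJ/min
ΔT = Q/(ṁ·Cp) = 18720/(129×1.71) = 84.863 K
T_out = 13.4 + 84.863 = 98.263 °C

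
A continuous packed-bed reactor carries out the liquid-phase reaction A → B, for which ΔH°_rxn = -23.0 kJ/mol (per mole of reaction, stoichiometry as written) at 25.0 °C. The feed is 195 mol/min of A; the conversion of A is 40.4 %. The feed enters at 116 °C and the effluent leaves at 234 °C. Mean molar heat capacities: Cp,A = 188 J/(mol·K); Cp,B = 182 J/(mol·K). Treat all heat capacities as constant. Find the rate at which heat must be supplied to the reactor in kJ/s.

Extent of reaction ξ = 0.404 × 195 = 78.78 mol/min
Reaction term: ξ·ΔH°_rxn = 78.78 × -23.0 = -1811.9 kJ/min
Sensible, feed 116→25 °C: -3336.1 kJ/min
Outlet flows (mol/min): A 116.22, B 78.78
Sensible, products 25→234 °C: 7563.1 kJ/min
Q = ΔH = 2415.1 kJ/min = 40.252 kW
Heat supplied = 40.252 kJ/s

Q_in = 40.3 kJ/s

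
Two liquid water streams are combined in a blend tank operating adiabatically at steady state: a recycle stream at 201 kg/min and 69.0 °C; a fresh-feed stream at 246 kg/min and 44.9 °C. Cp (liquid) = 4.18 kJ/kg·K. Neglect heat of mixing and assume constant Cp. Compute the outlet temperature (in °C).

T_out = 55.7 °C

Energy balance with Q = 0: Σ ṁᵢCp,ᵢ(T_out − Tᵢ) = 0
Σ ṁᵢCp,ᵢTᵢ = 201×4.18×69.0 + 246×4.18×44.9 = 104140
Σ ṁᵢCp,ᵢ = 201×4.18 + 246×4.18 = 1868.5
T_out = 104140 / 1868.5 = 55.737 °C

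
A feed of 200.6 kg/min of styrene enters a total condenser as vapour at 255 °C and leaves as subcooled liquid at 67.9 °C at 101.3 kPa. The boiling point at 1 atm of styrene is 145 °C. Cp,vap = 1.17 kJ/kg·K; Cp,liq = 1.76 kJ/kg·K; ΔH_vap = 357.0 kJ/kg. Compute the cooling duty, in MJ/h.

vapour 255→145 °C: -128.7 kJ/kg
condensation at 145 °C: -357 kJ/kg
liquid 145→67.9 °C: -135.7 kJ/kg
Δh = -128.7 + -357 + -135.7 = -621.4 kJ/kg
Q = ṁ·Δh = 200.6 kg/min × -621.4 kJ/kg = -124650 kJ/min
|Q| = 2077.5 kW = 7479.1 MJ/h

Q_c = 7480 MJ/h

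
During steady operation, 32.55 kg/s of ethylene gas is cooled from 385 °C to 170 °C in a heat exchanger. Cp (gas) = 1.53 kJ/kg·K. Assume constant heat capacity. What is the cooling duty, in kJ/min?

Q = ṁ·Cp·ΔT = 32.55 × 1.53 × (170 − 385) = -10707 kJ/s
Cooling duty = 642440 kJ/min

Q_c = 642000 kJ/min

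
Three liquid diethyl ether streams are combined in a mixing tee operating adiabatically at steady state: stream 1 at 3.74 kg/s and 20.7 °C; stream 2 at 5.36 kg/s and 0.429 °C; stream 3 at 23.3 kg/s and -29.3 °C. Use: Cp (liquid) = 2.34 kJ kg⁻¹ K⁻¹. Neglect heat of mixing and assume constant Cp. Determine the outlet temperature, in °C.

Adiabatic, steady state ⇒ Σ ṁᵢCp,ᵢ(T_out − Tᵢ) = 0
T_out = Σ ṁᵢCp,ᵢTᵢ / Σ ṁᵢCp,ᵢ
      = -1411 / 75.816 = -18.61 °C

T_out = -18.6 °C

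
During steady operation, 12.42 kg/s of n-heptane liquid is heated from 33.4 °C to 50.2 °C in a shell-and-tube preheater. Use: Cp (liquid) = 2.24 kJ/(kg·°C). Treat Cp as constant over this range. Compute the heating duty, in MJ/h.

Q = 1680 MJ/h

Q = ṁ·Cp·ΔT = 12.42 × 2.24 × (50.2 − 33.4) = 467.39 kJ/s
Heating duty = 1682.6 MJ/h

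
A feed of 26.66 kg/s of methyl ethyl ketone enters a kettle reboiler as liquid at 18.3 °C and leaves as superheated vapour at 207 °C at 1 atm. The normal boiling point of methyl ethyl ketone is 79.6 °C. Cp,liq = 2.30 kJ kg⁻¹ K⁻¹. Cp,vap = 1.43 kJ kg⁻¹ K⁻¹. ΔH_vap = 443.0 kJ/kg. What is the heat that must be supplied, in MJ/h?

Q = 73500 MJ/h

liquid 18.3→79.6 °C: 140.99 kJ/kg
vaporisation at 79.6 °C: 443 kJ/kg
vapour 79.6→207 °C: 182.18 kJ/kg
Δh = 140.99 + 443 + 182.18 = 766.17 kJ/kg
Q = ṁ·Δh = 26.66 kg/s × 766.17 kJ/kg = 20426 kJ/s
|Q| = 20426 kW = 73534 MJ/h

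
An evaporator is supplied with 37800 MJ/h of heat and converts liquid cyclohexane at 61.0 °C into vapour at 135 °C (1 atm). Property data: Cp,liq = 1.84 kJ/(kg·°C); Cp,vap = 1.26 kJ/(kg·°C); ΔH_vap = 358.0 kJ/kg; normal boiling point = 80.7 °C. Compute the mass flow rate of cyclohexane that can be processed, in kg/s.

ṁ = 22.7 kg/s

Δh = 1.84×(80.7−61.0) + 358.0 + 1.26×(135−80.7) = 462.67 kJ/kg
Q = 37800 MJ/h = 10500 kJ/s = 10500 kJ/s
ṁ = Q/Δh = 10500 / 462.67 = 22.695 kg/s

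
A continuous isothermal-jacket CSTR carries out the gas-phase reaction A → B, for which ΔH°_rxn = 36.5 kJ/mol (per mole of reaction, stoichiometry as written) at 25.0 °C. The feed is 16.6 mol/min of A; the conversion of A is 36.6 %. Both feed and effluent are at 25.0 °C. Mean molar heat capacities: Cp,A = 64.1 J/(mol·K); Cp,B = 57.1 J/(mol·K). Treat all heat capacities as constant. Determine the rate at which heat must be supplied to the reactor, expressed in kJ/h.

Q_in = 13300 kJ/h

Extent of reaction ξ = 0.366 × 16.6 = 6.0756 mol/min
Reaction term: ξ·ΔH°_rxn = 6.0756 × 36.5 = 221.76 kJ/min
Q = ΔH = 221.76 kJ/min = 3.696 kW
Heat supplied = 13306 kJ/h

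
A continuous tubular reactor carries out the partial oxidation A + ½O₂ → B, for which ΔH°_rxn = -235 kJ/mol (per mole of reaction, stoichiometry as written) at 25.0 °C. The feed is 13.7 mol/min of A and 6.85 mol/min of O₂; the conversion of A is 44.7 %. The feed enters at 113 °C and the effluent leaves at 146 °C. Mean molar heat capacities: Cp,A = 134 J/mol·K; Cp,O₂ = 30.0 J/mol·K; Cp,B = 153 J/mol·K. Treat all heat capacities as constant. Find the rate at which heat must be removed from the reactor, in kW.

Extent of reaction ξ = 0.447 × 13.7 = 6.1239 mol/min
Reaction term: ξ·ΔH°_rxn = 6.1239 × -235 = -1439.1 kJ/min
Sensible, feed 113→25 °C: -179.63 kJ/min
Outlet flows (mol/min): A 7.5761, O₂ 3.788, B 6.1239
Sensible, products 25→146 °C: 249.96 kJ/min
Q = ΔH = -1368.8 kJ/min = -22.813 kW
Heat removed = 22.813 kW

Q_out = 22.8 kW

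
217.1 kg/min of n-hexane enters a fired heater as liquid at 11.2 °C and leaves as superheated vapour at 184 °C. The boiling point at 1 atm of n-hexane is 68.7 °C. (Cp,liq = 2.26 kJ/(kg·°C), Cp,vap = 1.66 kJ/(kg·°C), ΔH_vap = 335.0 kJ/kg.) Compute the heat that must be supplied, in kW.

Q = 2370 kW

liquid 11.2→68.7 °C: 129.95 kJ/kg
vaporisation at 68.7 °C: 335 kJ/kg
vapour 68.7→184 °C: 191.4 kJ/kg
Δh = 129.95 + 335 + 191.4 = 656.35 kJ/kg
Q = ṁ·Δh = 217.1 kg/min × 656.35 kJ/kg = 142490 kJ/min
|Q| = 2374.9 kW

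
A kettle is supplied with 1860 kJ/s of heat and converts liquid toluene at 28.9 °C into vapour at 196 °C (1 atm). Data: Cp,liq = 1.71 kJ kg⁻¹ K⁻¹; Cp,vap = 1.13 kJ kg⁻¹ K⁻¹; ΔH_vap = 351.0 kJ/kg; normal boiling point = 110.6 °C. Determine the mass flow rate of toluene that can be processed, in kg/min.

ṁ = 190 kg/min

Δh = 1.71×(110.6−28.9) + 351.0 + 1.13×(196−110.6) = 587.21 kJ/kg
Q = 1860 kJ/s = 1860 kJ/s = 111600 kJ/min
ṁ = Q/Δh = 111600 / 587.21 = 190.05 kg/min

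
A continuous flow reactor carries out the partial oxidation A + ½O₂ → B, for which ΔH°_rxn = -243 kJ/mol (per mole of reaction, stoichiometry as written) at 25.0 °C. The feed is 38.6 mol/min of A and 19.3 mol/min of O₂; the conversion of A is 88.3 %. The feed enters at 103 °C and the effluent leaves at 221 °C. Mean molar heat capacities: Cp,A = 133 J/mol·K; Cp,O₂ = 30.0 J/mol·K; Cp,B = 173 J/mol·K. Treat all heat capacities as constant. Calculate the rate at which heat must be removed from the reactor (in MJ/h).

Q_out = 446 MJ/h

Extent of reaction ξ = 0.883 × 38.6 = 34.084 mol/min
Reaction term: ξ·ΔH°_rxn = 34.084 × -243 = -8282.4 kJ/min
Sensible, feed 103→25 °C: -445.6 kJ/min
Outlet flows (mol/min): A 4.5162, O₂ 2.2581, B 34.084
Sensible, products 25→221 °C: 1286.7 kJ/min
Q = ΔH = -7441.2 kJ/min = -124.02 kW
Heat removed = 446.47 MJ/h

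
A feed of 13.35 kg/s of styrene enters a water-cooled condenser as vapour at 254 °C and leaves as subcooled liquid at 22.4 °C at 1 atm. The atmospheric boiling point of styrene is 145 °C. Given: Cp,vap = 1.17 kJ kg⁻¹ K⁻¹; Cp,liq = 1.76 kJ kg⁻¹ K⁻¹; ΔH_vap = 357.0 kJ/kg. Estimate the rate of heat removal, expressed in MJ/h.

vapour 254→145 °C: -127.53 kJ/kg
condensation at 145 °C: -357 kJ/kg
liquid 145→22.4 °C: -215.78 kJ/kg
Δh = -127.53 + -357 + -215.78 = -700.31 kJ/kg
Q = ṁ·Δh = 13.35 kg/s × -700.31 kJ/kg = -9349.1 kJ/s
|Q| = 9349.1 kW = 33657 MJ/h

Q_c = 33700 MJ/h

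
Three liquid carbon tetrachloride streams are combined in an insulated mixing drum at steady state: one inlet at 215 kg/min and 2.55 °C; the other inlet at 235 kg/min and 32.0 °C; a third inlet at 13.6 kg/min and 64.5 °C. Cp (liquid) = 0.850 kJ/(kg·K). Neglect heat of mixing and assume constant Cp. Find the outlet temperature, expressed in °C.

No heat crosses the boundary, so H_out = H_in.
T_out = Σ ṁᵢCp,ᵢTᵢ / Σ ṁᵢCp,ᵢ
      = 7603.6 / 394.06 = 19.296 °C

T_out = 19.3 °C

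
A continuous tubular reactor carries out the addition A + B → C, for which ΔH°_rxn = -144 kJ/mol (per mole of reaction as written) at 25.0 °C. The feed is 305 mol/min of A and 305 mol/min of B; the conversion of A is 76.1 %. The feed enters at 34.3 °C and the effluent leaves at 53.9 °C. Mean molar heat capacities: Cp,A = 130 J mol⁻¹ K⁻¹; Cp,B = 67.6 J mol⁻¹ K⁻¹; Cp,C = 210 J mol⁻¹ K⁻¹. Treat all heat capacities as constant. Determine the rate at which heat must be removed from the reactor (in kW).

Extent of reaction ξ = 0.761 × 305 = 232.1 mol/min
Reaction term: ξ·ΔH°_rxn = 232.1 × -144 = -33423 kJ/min
Sensible, feed 34.3→25 °C: -560.49 kJ/min
Outlet flows (mol/min): A 72.895, B 72.895, C 232.1
Sensible, products 25→53.9 °C: 1824.9 kJ/min
Q = ΔH = -32159 kJ/min = -535.98 kW
Heat removed = 535.98 kW

Q_out = 536 kW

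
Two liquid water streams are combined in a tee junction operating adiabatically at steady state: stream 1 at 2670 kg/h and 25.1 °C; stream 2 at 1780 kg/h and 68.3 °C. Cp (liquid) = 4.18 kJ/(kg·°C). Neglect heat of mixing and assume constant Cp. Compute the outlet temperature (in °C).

T_out = 42.4 °C

Adiabatic, steady state ⇒ Σ ṁᵢCp,ᵢ(T_out − Tᵢ) = 0
Σ ṁᵢCp,ᵢTᵢ = 2670×4.18×25.1 + 1780×4.18×68.3 = 788310
Σ ṁᵢCp,ᵢ = 2670×4.18 + 1780×4.18 = 18601
T_out = 788310 / 18601 = 42.38 °C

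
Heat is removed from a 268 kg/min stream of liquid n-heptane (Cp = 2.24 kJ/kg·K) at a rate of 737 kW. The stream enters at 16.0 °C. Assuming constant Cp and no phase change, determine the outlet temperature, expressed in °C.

T_out = -57.7 °C

Q = 737 kW = 44220 kJ/min
ΔT = Q/(ṁ·Cp) = 44220/(268×2.24) = 73.661 K
T_out = 16.0 − 73.661 = -57.661 °C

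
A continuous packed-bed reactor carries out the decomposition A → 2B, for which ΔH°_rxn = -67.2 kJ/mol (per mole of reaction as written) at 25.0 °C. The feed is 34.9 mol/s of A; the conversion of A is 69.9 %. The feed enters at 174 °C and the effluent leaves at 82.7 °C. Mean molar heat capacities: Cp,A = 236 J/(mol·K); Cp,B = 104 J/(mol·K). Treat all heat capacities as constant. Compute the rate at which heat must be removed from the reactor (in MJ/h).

Extent of reaction ξ = 0.699 × 34.9 = 24.395 mol/s
Reaction term: ξ·ΔH°_rxn = 24.395 × -67.2 = -1639.4 kJ/s
Sensible, feed 174→25 °C: -1227.2 kJ/s
Outlet flows (mol/s): A 10.505, B 48.79
Sensible, products 25→82.7 °C: 435.83 kJ/s
Q = ΔH = -2430.7 kJ/s = -2430.7 kW
Heat removed = 8750.7 MJ/h

Q_out = 8750 MJ/h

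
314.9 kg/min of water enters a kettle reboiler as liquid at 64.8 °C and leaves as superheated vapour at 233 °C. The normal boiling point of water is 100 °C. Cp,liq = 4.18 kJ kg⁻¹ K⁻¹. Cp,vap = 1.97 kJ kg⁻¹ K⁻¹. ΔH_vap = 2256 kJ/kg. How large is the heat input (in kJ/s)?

liquid 64.8→100 °C: 147.14 kJ/kg
vaporisation at 100 °C: 2256 kJ/kg
vapour 100→233 °C: 262.01 kJ/kg
Δh = 147.14 + 2256 + 262.01 = 2665.1 kJ/kg
Q = ṁ·Δh = 314.9 kg/min × 2665.1 kJ/kg = 839250 kJ/min
|Q| = 13988 kW

Q = 14000 kJ/s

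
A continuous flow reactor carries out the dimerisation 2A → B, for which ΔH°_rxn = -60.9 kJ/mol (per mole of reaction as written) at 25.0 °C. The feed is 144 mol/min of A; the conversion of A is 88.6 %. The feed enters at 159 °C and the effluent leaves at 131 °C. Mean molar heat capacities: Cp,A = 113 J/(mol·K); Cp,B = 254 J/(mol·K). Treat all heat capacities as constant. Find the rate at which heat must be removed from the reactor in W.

Extent of reaction ξ = 0.886 × 144 / 2 = 63.792 mol/min
Reaction term: ξ·ΔH°_rxn = 63.792 × -60.9 = -3884.9 kJ/min
Sensible, feed 159→25 °C: -2180.4 kJ/min
Outlet flows (mol/min): A 16.416, B 63.792
Sensible, products 25→131 °C: 1914.2 kJ/min
Q = ΔH = -4151.2 kJ/min = -69.187 kW
Heat removed = 69187 W

Q_out = 69200 W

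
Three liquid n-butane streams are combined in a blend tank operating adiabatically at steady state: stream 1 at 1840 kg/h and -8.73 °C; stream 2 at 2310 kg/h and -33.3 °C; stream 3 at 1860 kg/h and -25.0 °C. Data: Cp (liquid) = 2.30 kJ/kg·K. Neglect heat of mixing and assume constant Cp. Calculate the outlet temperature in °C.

T_out = -23.2 °C

No heat crosses the boundary, so H_out = H_in.
T_out = Σ ṁᵢCp,ᵢTᵢ / Σ ṁᵢCp,ᵢ
      = -320820 / 13823 = -23.209 °C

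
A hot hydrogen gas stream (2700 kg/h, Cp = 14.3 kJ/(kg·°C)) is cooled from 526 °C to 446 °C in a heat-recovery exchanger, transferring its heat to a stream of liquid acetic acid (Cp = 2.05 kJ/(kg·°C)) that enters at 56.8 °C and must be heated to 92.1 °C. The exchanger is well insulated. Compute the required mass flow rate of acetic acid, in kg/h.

Heat released by hot stream: Q = 2700 × 14.3 × (526 − 446) = 3.0888e+06 kJ/h
Energy balance on cold side (adiabatic exchanger): Q = ṁ_c·Cp_c·(T_c,out − T_c,in)
ṁ_c = 3.0888e+06 / [2.05 × (92.1 − 56.8)] = 42684 kg/h

ṁ_c = 42700 kg/h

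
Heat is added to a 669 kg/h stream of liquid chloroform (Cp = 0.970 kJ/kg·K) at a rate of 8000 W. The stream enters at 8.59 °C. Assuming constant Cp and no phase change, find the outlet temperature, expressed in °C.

T_out = 53.0 °C

Q = 8000 W = 28800 kJ/h
ΔT = Q/(ṁ·Cp) = 28800/(669×0.970) = 44.381 K
T_out = 8.59 + 44.381 = 52.971 °C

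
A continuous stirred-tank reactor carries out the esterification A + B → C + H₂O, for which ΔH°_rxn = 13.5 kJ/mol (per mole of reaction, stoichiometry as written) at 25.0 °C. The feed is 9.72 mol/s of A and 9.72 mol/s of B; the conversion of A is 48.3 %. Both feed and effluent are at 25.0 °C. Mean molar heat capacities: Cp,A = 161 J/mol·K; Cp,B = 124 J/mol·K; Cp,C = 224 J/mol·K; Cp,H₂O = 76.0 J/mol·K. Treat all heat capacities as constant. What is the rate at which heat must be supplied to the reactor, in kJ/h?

Q_in = 228000 kJ/h

Extent of reaction ξ = 0.483 × 9.72 = 4.6948 mol/s
Reaction term: ξ·ΔH°_rxn = 4.6948 × 13.5 = 63.379 kJ/s
Q = ΔH = 63.379 kJ/s = 63.379 kW
Heat supplied = 228170 kJ/h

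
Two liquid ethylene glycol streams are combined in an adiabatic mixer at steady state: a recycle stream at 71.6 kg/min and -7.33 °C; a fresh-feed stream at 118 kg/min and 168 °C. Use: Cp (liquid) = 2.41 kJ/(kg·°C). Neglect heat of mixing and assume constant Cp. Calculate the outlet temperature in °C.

No heat crosses the boundary, so H_out = H_in.
Σ ṁᵢCp,ᵢTᵢ = 71.6×2.41×-7.33 + 118×2.41×168 = 46511
Σ ṁᵢCp,ᵢ = 71.6×2.41 + 118×2.41 = 456.94
T_out = 46511 / 456.94 = 101.79 °C

T_out = 102 °C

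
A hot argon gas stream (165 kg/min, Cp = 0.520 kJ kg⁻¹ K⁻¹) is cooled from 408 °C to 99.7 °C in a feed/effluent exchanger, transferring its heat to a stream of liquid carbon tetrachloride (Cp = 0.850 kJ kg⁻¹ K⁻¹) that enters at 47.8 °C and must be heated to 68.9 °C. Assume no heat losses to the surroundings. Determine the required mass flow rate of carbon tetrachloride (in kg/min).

ṁ_c = 1470 kg/min

Heat released by hot stream: Q = 165 × 0.520 × (408 − 99.7) = 26452 kJ/min
Energy balance on cold side (adiabatic exchanger): Q = ṁ_c·Cp_c·(T_c,out − T_c,in)
ṁ_c = 26452 / [0.850 × (68.9 − 47.8)] = 1474.9 kg/min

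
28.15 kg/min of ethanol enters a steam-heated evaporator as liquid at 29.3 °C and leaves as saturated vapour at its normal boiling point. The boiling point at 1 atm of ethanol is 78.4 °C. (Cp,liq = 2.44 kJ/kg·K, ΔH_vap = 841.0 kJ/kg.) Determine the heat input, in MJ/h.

Q = 1620 MJ/h

liquid 29.3→78.4 °C: 119.8 kJ/kg
vaporisation at 78.4 °C: 841 kJ/kg
Δh = 119.8 + 841 = 960.8 kJ/kg
Q = ṁ·Δh = 28.15 kg/min × 960.8 kJ/kg = 27047 kJ/min
|Q| = 450.78 kW = 1622.8 MJ/h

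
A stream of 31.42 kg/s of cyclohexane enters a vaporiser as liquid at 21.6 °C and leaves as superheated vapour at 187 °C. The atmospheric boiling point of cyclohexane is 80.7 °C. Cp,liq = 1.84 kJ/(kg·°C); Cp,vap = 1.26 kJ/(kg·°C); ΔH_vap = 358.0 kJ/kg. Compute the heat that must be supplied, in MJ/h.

liquid 21.6→80.7 °C: 108.74 kJ/kg
vaporisation at 80.7 °C: 358 kJ/kg
vapour 80.7→187 °C: 133.94 kJ/kg
Δh = 108.74 + 358 + 133.94 = 600.68 kJ/kg
Q = ṁ·Δh = 31.42 kg/s × 600.68 kJ/kg = 18873 kJ/s
|Q| = 18873 kW = 67944 MJ/h

Q = 67900 MJ/h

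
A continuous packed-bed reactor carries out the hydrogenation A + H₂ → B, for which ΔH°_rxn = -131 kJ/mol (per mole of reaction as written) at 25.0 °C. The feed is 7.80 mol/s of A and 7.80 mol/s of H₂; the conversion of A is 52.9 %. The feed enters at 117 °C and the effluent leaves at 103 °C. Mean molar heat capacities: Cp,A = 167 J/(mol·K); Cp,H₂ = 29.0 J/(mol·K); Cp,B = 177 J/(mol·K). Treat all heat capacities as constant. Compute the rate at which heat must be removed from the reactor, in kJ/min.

Extent of reaction ξ = 0.529 × 7.80 = 4.1262 mol/s
Reaction term: ξ·ΔH°_rxn = 4.1262 × -131 = -540.53 kJ/s
Sensible, feed 117→25 °C: -140.65 kJ/s
Outlet flows (mol/s): A 3.6738, H₂ 3.6738, B 4.1262
Sensible, products 25→103 °C: 113.13 kJ/s
Q = ΔH = -568.05 kJ/s = -568.05 kW
Heat removed = 34083 kJ/min

Q_out = 34100 kJ/min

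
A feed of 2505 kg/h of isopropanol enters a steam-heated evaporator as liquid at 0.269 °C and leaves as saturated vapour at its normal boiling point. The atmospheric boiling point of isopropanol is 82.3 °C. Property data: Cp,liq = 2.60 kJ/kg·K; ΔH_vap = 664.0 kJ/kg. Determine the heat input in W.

Q = 610000 W

liquid 0.269→82.3 °C: 213.28 kJ/kg
vaporisation at 82.3 °C: 664 kJ/kg
Δh = 213.28 + 664 = 877.28 kJ/kg
Q = ṁ·Δh = 2505 kg/h × 877.28 kJ/kg = 2.1976e+06 kJ/h
|Q| = 610.44 kW = 610440 W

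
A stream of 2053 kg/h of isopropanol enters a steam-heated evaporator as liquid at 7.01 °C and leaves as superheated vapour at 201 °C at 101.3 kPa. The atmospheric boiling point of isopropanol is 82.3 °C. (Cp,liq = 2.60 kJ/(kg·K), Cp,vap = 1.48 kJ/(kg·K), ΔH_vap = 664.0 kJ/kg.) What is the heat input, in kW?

Q = 590 kW

liquid 7.01→82.3 °C: 195.75 kJ/kg
vaporisation at 82.3 °C: 664 kJ/kg
vapour 82.3→201 °C: 175.68 kJ/kg
Δh = 195.75 + 664 + 175.68 = 1035.4 kJ/kg
Q = ṁ·Δh = 2053 kg/h × 1035.4 kJ/kg = 2.1257e+06 kJ/h
|Q| = 590.48 kW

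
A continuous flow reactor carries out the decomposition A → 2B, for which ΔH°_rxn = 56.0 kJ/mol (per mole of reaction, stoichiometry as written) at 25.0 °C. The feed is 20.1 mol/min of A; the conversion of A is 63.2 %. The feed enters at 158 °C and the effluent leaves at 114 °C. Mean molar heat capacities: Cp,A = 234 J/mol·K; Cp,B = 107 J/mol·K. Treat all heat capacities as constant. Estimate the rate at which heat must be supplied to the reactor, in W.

Q_in = 8030 W

Extent of reaction ξ = 0.632 × 20.1 = 12.703 mol/min
Reaction term: ξ·ΔH°_rxn = 12.703 × 56.0 = 711.38 kJ/min
Sensible, feed 158→25 °C: -625.55 kJ/min
Outlet flows (mol/min): A 7.3968, B 25.406
Sensible, products 25→114 °C: 395.99 kJ/min
Q = ΔH = 481.82 kJ/min = 8.0303 kW
Heat supplied = 8030.3 W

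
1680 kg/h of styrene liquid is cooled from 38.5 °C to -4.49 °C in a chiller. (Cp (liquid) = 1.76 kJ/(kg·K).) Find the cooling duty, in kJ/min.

Q = ṁ·Cp·ΔT = 1680 × 1.76 × (-4.49 − 38.5) = -127110 kJ/h
Converting: 127110 / 3600 s = 35.309 kW
Cooling duty = 2118.5 kJ/min

Q_c = 2120 kJ/min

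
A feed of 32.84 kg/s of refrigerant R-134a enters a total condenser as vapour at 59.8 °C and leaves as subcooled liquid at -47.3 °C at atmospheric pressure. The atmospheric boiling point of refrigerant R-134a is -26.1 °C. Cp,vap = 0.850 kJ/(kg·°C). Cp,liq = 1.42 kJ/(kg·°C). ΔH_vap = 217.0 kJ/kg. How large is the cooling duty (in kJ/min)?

vapour 59.8→-26.1 °C: -73.015 kJ/kg
condensation at -26.1 °C: -217 kJ/kg
liquid -26.1→-47.3 °C: -30.104 kJ/kg
Δh = -73.015 + -217 + -30.104 = -320.12 kJ/kg
Q = ṁ·Δh = 32.84 kg/s × -320.12 kJ/kg = -10513 kJ/s
|Q| = 10513 kW = 630760 kJ/min

Q_c = 631000 kJ/min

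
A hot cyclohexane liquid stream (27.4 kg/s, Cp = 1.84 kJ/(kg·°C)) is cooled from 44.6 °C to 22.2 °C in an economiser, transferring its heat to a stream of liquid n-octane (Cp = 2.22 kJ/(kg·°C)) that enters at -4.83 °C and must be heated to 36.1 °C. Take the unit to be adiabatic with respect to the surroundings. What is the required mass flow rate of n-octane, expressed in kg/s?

ṁ_c = 12.4 kg/s

Heat released by hot stream: Q = 27.4 × 1.84 × (44.6 − 22.2) = 1129.3 kJ/s
Energy balance on cold side (adiabatic exchanger): Q = ṁ_c·Cp_c·(T_c,out − T_c,in)
ṁ_c = 1129.3 / [2.22 × (36.1 − -4.83)] = 12.429 kg/s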